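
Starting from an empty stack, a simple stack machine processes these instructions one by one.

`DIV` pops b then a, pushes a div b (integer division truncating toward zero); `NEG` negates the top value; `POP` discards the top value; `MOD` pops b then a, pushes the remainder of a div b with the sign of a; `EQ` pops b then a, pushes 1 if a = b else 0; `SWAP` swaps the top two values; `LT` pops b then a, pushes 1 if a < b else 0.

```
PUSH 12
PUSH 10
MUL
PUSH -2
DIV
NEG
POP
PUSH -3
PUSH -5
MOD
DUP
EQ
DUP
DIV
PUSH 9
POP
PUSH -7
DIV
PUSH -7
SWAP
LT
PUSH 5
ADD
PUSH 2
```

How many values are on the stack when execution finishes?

PUSH 12  12
PUSH 10  12 10
MUL      120
PUSH -2  120 -2
DIV      -60
NEG      60
POP      (empty)
PUSH -3  -3
PUSH -5  -3 -5
MOD      -3
DUP      -3 -3
EQ       1
DUP      1 1
DIV      1
PUSH 9   1 9
POP      1
PUSH -7  1 -7
DIV      0
PUSH -7  0 -7
SWAP     -7 0
LT       1
PUSH 5   1 5
ADD      6
PUSH 2   6 2

2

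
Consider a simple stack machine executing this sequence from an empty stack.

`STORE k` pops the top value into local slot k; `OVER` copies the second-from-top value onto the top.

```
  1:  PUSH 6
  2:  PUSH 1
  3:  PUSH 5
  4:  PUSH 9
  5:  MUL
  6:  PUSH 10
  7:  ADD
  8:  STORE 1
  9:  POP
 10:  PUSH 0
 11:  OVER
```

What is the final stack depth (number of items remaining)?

PUSH 6  -> [6]
PUSH 1  -> [6, 1]
PUSH 5  -> [6, 1, 5]
PUSH 9  -> [6, 1, 5, 9]
MUL     -> [6, 1, 45]
PUSH 10 -> [6, 1, 45, 10]
ADD     -> [6, 1, 55]
STORE 1 -> [6, 1]
POP     -> [6]
PUSH 0  -> [6, 0]
OVER    -> [6, 0, 6]

3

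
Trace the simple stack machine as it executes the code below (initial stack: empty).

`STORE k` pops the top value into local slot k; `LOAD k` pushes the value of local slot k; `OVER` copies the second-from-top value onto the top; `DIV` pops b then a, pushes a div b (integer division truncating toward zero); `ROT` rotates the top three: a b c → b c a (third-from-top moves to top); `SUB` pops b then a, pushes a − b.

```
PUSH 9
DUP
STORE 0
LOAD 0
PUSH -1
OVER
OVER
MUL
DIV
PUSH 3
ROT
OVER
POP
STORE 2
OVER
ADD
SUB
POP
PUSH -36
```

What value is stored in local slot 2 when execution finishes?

PUSH 9   -> [9]
DUP      -> [9, 9]
STORE 0  -> [9]
LOAD 0   -> [9, 9]
PUSH -1  -> [9, 9, -1]
OVER     -> [9, 9, -1, 9]
OVER     -> [9, 9, -1, 9, -1]
MUL      -> [9, 9, -1, -9]
DIV      -> [9, 9, 0]
PUSH 3   -> [9, 9, 0, 3]
ROT      -> [9, 0, 3, 9]
OVER     -> [9, 0, 3, 9, 3]
POP      -> [9, 0, 3, 9]
STORE 2  -> [9, 0, 3]
OVER     -> [9, 0, 3, 0]
ADD      -> [9, 0, 3]
SUB      -> [9, -3]
POP      -> [9]
PUSH -36 -> [9, -36]

9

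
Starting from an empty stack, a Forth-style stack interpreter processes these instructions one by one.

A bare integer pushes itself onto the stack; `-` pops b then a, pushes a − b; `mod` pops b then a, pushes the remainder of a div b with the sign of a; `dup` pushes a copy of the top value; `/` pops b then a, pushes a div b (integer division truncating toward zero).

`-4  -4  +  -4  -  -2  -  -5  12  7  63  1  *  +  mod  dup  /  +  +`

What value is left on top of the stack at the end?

-4   [-4]
-4   [-4, -4]
+    [-8]
-4   [-8, -4]
-    [-4]
-2   [-4, -2]
-    [-2]
-5   [-2, -5]
12   [-2, -5, 12]
7    [-2, -5, 12, 7]
63   [-2, -5, 12, 7, 63]
1    [-2, -5, 12, 7, 63, 1]
*    [-2, -5, 12, 7, 63]
+    [-2, -5, 12, 70]
mod  [-2, -5, 12]
dup  [-2, -5, 12, 12]
/    [-2, -5, 1]
+    [-2, -4]
+    [-6]

-6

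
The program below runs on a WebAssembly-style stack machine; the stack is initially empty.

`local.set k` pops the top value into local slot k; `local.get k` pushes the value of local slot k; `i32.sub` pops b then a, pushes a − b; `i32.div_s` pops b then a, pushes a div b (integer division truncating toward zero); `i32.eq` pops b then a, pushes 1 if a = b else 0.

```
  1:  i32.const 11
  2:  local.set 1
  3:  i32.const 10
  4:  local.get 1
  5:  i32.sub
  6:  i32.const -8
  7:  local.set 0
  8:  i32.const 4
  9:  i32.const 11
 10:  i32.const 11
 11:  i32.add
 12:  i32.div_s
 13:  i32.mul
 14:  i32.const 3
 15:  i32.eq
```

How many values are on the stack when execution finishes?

i32.const 11 -> 11
local.set 1  -> (empty)
i32.const 10 -> 10
local.get 1  -> 10 11
i32.sub      -> -1
i32.const -8 -> -1 -8
local.set 0  -> -1
i32.const 4  -> -1 4
i32.const 11 -> -1 4 11
i32.const 11 -> -1 4 11 11
i32.add      -> -1 4 22
i32.div_s    -> -1 0
i32.mul      -> 0
i32.const 3  -> 0 3
i32.eq       -> 0

1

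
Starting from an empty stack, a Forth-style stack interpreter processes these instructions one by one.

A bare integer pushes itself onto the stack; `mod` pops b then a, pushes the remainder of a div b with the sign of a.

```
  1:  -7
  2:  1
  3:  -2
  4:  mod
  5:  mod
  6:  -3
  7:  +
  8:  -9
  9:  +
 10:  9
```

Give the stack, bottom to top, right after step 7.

[-3]

-7  -> [-7]
1   -> [-7, 1]
-2  -> [-7, 1, -2]
mod -> [-7, 1]
mod -> [0]
-3  -> [0, -3]
+   -> [-3]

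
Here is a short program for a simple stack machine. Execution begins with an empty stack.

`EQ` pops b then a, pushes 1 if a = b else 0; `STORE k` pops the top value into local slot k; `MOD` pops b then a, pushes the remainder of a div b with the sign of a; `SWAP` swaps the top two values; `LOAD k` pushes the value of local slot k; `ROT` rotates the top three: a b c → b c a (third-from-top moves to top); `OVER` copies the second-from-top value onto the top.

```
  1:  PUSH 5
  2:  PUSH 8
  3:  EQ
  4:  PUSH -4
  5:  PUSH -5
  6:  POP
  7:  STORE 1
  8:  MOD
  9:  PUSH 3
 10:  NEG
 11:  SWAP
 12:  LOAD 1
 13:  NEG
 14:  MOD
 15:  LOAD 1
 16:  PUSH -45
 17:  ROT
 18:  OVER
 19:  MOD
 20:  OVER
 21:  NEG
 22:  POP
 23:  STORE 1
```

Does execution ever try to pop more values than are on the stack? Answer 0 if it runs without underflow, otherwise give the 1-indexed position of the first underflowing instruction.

PUSH 5  → [5]
PUSH 8  → [5, 8]
EQ      → [0]
PUSH -4 → [0, -4]
PUSH -5 → [0, -4, -5]
POP     → [0, -4]
STORE 1 → [0]
MOD  — needs 2 operands, stack has 1 → underflow

8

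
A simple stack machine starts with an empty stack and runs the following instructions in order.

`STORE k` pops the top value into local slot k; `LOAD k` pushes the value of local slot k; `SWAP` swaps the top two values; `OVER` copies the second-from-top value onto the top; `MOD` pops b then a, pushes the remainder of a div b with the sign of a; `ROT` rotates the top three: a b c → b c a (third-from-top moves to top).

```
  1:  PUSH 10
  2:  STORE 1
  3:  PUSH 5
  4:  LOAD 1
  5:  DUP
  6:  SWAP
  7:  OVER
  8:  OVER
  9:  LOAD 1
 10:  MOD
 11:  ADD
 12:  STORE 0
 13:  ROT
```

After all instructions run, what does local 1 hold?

PUSH 10  [10]
STORE 1  []
PUSH 5   [5]
LOAD 1   [5, 10]
DUP      [5, 10, 10]
SWAP     [5, 10, 10]
OVER     [5, 10, 10, 10]
OVER     [5, 10, 10, 10, 10]
LOAD 1   [5, 10, 10, 10, 10, 10]
MOD      [5, 10, 10, 10, 0]
ADD      [5, 10, 10, 10]
STORE 0  [5, 10, 10]
ROT      [10, 10, 5]

10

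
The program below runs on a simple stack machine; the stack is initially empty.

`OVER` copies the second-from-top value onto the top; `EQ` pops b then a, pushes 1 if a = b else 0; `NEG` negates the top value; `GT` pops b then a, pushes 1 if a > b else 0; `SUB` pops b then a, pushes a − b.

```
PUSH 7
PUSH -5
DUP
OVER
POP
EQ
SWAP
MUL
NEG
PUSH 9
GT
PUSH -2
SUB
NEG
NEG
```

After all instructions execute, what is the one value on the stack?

2

PUSH 7  → [7]
PUSH -5 → [7, -5]
DUP     → [7, -5, -5]
OVER    → [7, -5, -5, -5]
POP     → [7, -5, -5]
EQ      → [7, 1]
SWAP    → [1, 7]
MUL     → [7]
NEG     → [-7]
PUSH 9  → [-7, 9]
GT      → [0]
PUSH -2 → [0, -2]
SUB     → [2]
NEG     → [-2]
NEG     → [2]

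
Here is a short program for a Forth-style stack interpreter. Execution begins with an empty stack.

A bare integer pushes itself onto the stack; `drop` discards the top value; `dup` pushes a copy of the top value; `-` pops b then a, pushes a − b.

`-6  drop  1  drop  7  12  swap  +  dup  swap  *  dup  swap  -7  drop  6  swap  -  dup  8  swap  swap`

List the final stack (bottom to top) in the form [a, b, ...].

-6   : -6
drop : (empty)
1    : 1
drop : (empty)
7    : 7
12   : 7 12
swap : 12 7
+    : 19
dup  : 19 19
swap : 19 19
*    : 361
dup  : 361 361
swap : 361 361
-7   : 361 361 -7
drop : 361 361
6    : 361 361 6
swap : 361 6 361
-    : 361 -355
dup  : 361 -355 -355
8    : 361 -355 -355 8
swap : 361 -355 8 -355
swap : 361 -355 -355 8

[361, -355, -355, 8]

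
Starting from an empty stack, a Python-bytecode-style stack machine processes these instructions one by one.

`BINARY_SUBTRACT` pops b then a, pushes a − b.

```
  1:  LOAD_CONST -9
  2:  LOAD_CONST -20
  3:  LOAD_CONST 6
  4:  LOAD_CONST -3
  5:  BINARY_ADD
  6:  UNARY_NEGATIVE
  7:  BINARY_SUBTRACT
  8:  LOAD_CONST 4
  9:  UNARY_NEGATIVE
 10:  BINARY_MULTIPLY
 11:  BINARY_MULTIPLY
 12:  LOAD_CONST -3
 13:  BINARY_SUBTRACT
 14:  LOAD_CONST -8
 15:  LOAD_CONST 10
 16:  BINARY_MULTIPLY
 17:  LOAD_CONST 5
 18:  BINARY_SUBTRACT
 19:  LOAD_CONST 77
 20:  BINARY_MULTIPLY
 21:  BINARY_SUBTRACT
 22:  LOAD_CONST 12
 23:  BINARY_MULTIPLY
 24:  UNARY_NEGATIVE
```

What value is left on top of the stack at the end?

LOAD_CONST -9   : [-9]
LOAD_CONST -20  : [-9, -20]
LOAD_CONST 6    : [-9, -20, 6]
LOAD_CONST -3   : [-9, -20, 6, -3]
BINARY_ADD      : [-9, -20, 3]
UNARY_NEGATIVE  : [-9, -20, -3]
BINARY_SUBTRACT : [-9, -17]
LOAD_CONST 4    : [-9, -17, 4]
UNARY_NEGATIVE  : [-9, -17, -4]
BINARY_MULTIPLY : [-9, 68]
BINARY_MULTIPLY : [-612]
LOAD_CONST -3   : [-612, -3]
BINARY_SUBTRACT : [-609]
LOAD_CONST -8   : [-609, -8]
LOAD_CONST 10   : [-609, -8, 10]
BINARY_MULTIPLY : [-609, -80]
LOAD_CONST 5    : [-609, -80, 5]
BINARY_SUBTRACT : [-609, -85]
LOAD_CONST 77   : [-609, -85, 77]
BINARY_MULTIPLY : [-609, -6545]
BINARY_SUBTRACT : [5936]
LOAD_CONST 12   : [5936, 12]
BINARY_MULTIPLY : [71232]
UNARY_NEGATIVE  : [-71232]

-71232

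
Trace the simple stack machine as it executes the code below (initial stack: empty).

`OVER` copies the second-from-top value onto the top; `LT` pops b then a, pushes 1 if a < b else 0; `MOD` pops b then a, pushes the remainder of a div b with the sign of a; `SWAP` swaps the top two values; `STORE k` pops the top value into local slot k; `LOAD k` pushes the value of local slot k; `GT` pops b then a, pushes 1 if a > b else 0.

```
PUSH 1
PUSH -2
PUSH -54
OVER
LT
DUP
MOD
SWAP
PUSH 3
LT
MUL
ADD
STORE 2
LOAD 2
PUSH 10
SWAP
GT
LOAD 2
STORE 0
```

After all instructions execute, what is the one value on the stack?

1

PUSH 1    1
PUSH -2   1 -2
PUSH -54  1 -2 -54
OVER      1 -2 -54 -2
LT        1 -2 1
DUP       1 -2 1 1
MOD       1 -2 0
SWAP      1 0 -2
PUSH 3    1 0 -2 3
LT        1 0 1
MUL       1 0
ADD       1
STORE 2   (empty)
LOAD 2    1
PUSH 10   1 10
SWAP      10 1
GT        1
LOAD 2    1 1
STORE 0   1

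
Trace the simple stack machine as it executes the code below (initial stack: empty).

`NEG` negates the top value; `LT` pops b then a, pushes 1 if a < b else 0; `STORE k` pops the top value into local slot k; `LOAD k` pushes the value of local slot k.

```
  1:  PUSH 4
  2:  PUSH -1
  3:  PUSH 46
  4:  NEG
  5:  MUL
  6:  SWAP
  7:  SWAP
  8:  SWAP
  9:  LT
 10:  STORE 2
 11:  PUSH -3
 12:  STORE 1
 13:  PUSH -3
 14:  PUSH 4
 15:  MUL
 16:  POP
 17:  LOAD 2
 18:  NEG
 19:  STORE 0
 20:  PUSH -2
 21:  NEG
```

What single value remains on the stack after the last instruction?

2

PUSH 4  : 4
PUSH -1 : 4 -1
PUSH 46 : 4 -1 46
NEG     : 4 -1 -46
MUL     : 4 46
SWAP    : 46 4
SWAP    : 4 46
SWAP    : 46 4
LT      : 0
STORE 2 : (empty)
PUSH -3 : -3
STORE 1 : (empty)
PUSH -3 : -3
PUSH 4  : -3 4
MUL     : -12
POP     : (empty)
LOAD 2  : 0
NEG     : 0
STORE 0 : (empty)
PUSH -2 : -2
NEG     : 2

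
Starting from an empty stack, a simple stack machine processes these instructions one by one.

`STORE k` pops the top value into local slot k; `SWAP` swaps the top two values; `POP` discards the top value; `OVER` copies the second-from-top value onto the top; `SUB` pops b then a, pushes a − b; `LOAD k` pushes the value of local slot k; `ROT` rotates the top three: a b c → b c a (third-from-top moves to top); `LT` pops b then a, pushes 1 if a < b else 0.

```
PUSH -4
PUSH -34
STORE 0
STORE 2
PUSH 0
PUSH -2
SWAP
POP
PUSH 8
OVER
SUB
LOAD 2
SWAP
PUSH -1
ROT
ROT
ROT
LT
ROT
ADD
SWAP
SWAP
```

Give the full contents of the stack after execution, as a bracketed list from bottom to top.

[-4, -2]

PUSH -4  : -4
PUSH -34 : -4 -34
STORE 0  : -4
STORE 2  : (empty)
PUSH 0   : 0
PUSH -2  : 0 -2
SWAP     : -2 0
POP      : -2
PUSH 8   : -2 8
OVER     : -2 8 -2
SUB      : -2 10
LOAD 2   : -2 10 -4
SWAP     : -2 -4 10
PUSH -1  : -2 -4 10 -1
ROT      : -2 10 -1 -4
ROT      : -2 -1 -4 10
ROT      : -2 -4 10 -1
LT       : -2 -4 0
ROT      : -4 0 -2
ADD      : -4 -2
SWAP     : -2 -4
SWAP     : -4 -2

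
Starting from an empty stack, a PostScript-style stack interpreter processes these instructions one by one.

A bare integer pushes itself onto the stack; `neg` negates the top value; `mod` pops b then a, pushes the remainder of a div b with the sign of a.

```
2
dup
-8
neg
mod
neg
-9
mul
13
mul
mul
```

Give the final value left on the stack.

2   : [2]
dup : [2, 2]
-8  : [2, 2, -8]
neg : [2, 2, 8]
mod : [2, 2]
neg : [2, -2]
-9  : [2, -2, -9]
mul : [2, 18]
13  : [2, 18, 13]
mul : [2, 234]
mul : [468]

468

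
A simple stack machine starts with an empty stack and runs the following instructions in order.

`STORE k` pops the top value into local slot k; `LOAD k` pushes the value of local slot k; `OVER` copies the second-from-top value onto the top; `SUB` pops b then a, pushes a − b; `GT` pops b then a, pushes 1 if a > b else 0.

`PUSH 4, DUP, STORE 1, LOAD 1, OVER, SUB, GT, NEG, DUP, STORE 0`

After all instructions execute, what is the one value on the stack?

PUSH 4  -> [4]
DUP     -> [4, 4]
STORE 1 -> [4]
LOAD 1  -> [4, 4]
OVER    -> [4, 4, 4]
SUB     -> [4, 0]
GT      -> [1]
NEG     -> [-1]
DUP     -> [-1, -1]
STORE 0 -> [-1]

-1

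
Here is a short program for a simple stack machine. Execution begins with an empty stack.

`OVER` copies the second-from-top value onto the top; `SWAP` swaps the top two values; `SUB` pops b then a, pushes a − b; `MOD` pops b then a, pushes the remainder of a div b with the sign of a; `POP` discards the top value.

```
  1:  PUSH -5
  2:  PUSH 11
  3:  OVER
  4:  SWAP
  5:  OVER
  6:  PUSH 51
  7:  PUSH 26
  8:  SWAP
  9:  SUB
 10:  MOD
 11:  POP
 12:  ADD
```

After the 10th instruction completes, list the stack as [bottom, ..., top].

PUSH -5  [-5]
PUSH 11  [-5, 11]
OVER     [-5, 11, -5]
SWAP     [-5, -5, 11]
OVER     [-5, -5, 11, -5]
PUSH 51  [-5, -5, 11, -5, 51]
PUSH 26  [-5, -5, 11, -5, 51, 26]
SWAP     [-5, -5, 11, -5, 26, 51]
SUB      [-5, -5, 11, -5, -25]
MOD      [-5, -5, 11, -5]

[-5, -5, 11, -5]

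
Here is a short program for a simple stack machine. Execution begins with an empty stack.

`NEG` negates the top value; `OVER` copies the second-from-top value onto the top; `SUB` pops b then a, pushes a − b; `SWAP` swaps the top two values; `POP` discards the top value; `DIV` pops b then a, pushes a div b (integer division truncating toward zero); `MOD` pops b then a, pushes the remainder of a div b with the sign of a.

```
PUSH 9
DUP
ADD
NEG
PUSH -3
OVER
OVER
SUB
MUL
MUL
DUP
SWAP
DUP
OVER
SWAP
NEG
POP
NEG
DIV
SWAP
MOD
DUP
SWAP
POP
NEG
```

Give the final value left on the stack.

1

PUSH 9   9
DUP      9 9
ADD      18
NEG      -18
PUSH -3  -18 -3
OVER     -18 -3 -18
OVER     -18 -3 -18 -3
SUB      -18 -3 -15
MUL      -18 45
MUL      -810
DUP      -810 -810
SWAP     -810 -810
DUP      -810 -810 -810
OVER     -810 -810 -810 -810
SWAP     -810 -810 -810 -810
NEG      -810 -810 -810 810
POP      -810 -810 -810
NEG      -810 -810 810
DIV      -810 -1
SWAP     -1 -810
MOD      -1
DUP      -1 -1
SWAP     -1 -1
POP      -1
NEG      1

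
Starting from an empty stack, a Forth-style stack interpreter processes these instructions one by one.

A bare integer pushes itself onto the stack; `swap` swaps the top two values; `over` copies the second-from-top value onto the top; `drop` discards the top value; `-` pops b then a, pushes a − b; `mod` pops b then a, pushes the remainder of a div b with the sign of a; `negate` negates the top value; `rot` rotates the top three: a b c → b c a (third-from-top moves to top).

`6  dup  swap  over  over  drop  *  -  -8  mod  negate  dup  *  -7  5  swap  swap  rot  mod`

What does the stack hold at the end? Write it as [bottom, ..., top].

6      : [6]
dup    : [6, 6]
swap   : [6, 6]
over   : [6, 6, 6]
over   : [6, 6, 6, 6]
drop   : [6, 6, 6]
*      : [6, 36]
-      : [-30]
-8     : [-30, -8]
mod    : [-6]
negate : [6]
dup    : [6, 6]
*      : [36]
-7     : [36, -7]
5      : [36, -7, 5]
swap   : [36, 5, -7]
swap   : [36, -7, 5]
rot    : [-7, 5, 36]
mod    : [-7, 5]

[-7, 5]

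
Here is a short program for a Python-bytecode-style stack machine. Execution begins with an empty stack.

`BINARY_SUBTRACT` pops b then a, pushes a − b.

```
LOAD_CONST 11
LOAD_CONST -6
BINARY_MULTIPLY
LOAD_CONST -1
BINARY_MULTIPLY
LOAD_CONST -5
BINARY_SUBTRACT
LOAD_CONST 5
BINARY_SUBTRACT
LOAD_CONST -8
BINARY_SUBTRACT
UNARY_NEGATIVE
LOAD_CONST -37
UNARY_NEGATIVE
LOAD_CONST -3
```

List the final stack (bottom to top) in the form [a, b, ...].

LOAD_CONST 11    [11]
LOAD_CONST -6    [11, -6]
BINARY_MULTIPLY  [-66]
LOAD_CONST -1    [-66, -1]
BINARY_MULTIPLY  [66]
LOAD_CONST -5    [66, -5]
BINARY_SUBTRACT  [71]
LOAD_CONST 5     [71, 5]
BINARY_SUBTRACT  [66]
LOAD_CONST -8    [66, -8]
BINARY_SUBTRACT  [74]
UNARY_NEGATIVE   [-74]
LOAD_CONST -37   [-74, -37]
UNARY_NEGATIVE   [-74, 37]
LOAD_CONST -3    [-74, 37, -3]

[-74, 37, -3]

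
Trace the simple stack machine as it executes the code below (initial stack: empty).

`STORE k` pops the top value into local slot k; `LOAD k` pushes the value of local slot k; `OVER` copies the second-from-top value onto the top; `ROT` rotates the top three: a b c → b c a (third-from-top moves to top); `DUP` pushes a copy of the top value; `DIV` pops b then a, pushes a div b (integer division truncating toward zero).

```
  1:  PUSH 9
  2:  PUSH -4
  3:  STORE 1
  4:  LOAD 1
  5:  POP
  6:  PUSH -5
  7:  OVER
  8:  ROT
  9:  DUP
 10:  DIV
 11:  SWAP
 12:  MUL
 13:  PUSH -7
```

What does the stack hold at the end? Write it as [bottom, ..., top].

PUSH 9  → [9]
PUSH -4 → [9, -4]
STORE 1 → [9]
LOAD 1  → [9, -4]
POP     → [9]
PUSH -5 → [9, -5]
OVER    → [9, -5, 9]
ROT     → [-5, 9, 9]
DUP     → [-5, 9, 9, 9]
DIV     → [-5, 9, 1]
SWAP    → [-5, 1, 9]
MUL     → [-5, 9]
PUSH -7 → [-5, 9, -7]

[-5, 9, -7]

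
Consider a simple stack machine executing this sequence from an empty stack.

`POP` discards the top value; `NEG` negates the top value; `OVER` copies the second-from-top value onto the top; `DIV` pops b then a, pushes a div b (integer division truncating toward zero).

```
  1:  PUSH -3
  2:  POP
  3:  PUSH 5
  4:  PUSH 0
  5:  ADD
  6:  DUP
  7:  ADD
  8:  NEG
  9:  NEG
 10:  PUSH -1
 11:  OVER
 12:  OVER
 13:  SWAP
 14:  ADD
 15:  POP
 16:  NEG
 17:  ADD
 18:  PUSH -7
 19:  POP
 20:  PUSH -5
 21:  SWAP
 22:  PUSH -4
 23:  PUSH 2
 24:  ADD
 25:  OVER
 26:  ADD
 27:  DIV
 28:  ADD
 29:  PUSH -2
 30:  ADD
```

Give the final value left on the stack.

-6

PUSH -3 -> -3
POP     -> (empty)
PUSH 5  -> 5
PUSH 0  -> 5 0
ADD     -> 5
DUP     -> 5 5
ADD     -> 10
NEG     -> -10
NEG     -> 10
PUSH -1 -> 10 -1
OVER    -> 10 -1 10
OVER    -> 10 -1 10 -1
SWAP    -> 10 -1 -1 10
ADD     -> 10 -1 9
POP     -> 10 -1
NEG     -> 10 1
ADD     -> 11
PUSH -7 -> 11 -7
POP     -> 11
PUSH -5 -> 11 -5
SWAP    -> -5 11
PUSH -4 -> -5 11 -4
PUSH 2  -> -5 11 -4 2
ADD     -> -5 11 -2
OVER    -> -5 11 -2 11
ADD     -> -5 11 9
DIV     -> -5 1
ADD     -> -4
PUSH -2 -> -4 -2
ADD     -> -6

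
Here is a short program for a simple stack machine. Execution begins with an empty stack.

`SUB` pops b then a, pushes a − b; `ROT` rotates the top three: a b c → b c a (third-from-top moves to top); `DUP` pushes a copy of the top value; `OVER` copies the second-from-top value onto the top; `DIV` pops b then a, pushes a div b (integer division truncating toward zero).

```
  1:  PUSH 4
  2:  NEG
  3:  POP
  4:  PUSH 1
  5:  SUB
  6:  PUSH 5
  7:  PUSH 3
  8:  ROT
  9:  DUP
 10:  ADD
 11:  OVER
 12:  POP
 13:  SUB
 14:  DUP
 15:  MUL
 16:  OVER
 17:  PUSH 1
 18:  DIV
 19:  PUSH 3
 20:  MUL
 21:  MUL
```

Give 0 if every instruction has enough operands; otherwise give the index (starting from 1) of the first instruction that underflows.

PUSH 4  4
NEG     -4
POP     (empty)
PUSH 1  1
SUB  — needs 2 operands, stack has 1 → underflow

5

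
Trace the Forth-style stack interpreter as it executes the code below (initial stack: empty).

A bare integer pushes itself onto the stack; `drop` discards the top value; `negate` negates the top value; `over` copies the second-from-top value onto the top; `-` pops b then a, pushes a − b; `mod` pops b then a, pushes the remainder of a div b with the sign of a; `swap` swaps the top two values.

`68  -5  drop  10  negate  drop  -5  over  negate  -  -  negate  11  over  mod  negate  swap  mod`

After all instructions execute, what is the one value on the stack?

68     -> [68]
-5     -> [68, -5]
drop   -> [68]
10     -> [68, 10]
negate -> [68, -10]
drop   -> [68]
-5     -> [68, -5]
over   -> [68, -5, 68]
negate -> [68, -5, -68]
-      -> [68, 63]
-      -> [5]
negate -> [-5]
11     -> [-5, 11]
over   -> [-5, 11, -5]
mod    -> [-5, 1]
negate -> [-5, -1]
swap   -> [-1, -5]
mod    -> [-1]

-1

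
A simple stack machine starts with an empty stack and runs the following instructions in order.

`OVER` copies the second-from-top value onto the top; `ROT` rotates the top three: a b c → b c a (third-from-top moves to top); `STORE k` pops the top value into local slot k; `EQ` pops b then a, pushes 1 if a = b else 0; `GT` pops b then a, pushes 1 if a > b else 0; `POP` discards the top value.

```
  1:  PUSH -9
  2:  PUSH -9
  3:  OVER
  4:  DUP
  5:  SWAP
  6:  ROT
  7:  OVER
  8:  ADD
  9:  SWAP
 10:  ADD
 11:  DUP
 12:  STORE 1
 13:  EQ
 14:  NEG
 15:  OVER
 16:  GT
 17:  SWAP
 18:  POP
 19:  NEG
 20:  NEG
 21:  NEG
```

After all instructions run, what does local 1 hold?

-27

PUSH -9 : -9
PUSH -9 : -9 -9
OVER    : -9 -9 -9
DUP     : -9 -9 -9 -9
SWAP    : -9 -9 -9 -9
ROT     : -9 -9 -9 -9
OVER    : -9 -9 -9 -9 -9
ADD     : -9 -9 -9 -18
SWAP    : -9 -9 -18 -9
ADD     : -9 -9 -27
DUP     : -9 -9 -27 -27
STORE 1 : -9 -9 -27
EQ      : -9 0
NEG     : -9 0
OVER    : -9 0 -9
GT      : -9 1
SWAP    : 1 -9
POP     : 1
NEG     : -1
NEG     : 1
NEG     : -1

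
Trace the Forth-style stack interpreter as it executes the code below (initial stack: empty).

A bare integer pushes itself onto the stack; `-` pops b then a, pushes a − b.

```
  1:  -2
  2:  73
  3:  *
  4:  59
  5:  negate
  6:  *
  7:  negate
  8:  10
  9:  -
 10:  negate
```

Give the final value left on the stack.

8624

-2     → [-2]
73     → [-2, 73]
*      → [-146]
59     → [-146, 59]
negate → [-146, -59]
*      → [8614]
negate → [-8614]
10     → [-8614, 10]
-      → [-8624]
negate → [8624]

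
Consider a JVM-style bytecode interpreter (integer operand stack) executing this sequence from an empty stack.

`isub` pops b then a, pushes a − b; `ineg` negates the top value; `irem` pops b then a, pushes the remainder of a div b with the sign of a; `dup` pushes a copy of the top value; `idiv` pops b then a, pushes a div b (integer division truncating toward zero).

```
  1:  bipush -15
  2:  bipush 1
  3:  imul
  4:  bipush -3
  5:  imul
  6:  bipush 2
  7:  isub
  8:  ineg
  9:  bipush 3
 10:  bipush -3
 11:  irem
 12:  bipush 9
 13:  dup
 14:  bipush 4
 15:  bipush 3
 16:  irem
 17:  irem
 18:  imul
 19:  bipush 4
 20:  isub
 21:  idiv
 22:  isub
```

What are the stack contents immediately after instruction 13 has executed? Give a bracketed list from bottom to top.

[-43, 0, 9, 9]

bipush -15 → [-15]
bipush 1   → [-15, 1]
imul       → [-15]
bipush -3  → [-15, -3]
imul       → [45]
bipush 2   → [45, 2]
isub       → [43]
ineg       → [-43]
bipush 3   → [-43, 3]
bipush -3  → [-43, 3, -3]
irem       → [-43, 0]
bipush 9   → [-43, 0, 9]
dup        → [-43, 0, 9, 9]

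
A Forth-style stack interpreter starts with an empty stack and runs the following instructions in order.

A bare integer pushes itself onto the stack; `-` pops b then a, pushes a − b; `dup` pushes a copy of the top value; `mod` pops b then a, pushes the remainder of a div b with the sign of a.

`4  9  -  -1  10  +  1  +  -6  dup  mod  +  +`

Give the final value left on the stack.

5

4   → [4]
9   → [4, 9]
-   → [-5]
-1  → [-5, -1]
10  → [-5, -1, 10]
+   → [-5, 9]
1   → [-5, 9, 1]
+   → [-5, 10]
-6  → [-5, 10, -6]
dup → [-5, 10, -6, -6]
mod → [-5, 10, 0]
+   → [-5, 10]
+   → [5]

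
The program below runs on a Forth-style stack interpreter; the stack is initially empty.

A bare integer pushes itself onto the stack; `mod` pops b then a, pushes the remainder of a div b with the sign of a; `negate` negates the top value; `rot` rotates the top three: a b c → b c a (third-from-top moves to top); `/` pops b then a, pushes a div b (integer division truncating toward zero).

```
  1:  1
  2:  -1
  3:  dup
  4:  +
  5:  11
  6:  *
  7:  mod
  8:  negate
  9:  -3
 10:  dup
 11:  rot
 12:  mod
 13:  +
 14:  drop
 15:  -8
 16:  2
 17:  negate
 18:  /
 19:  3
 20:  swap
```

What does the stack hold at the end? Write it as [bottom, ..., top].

[3, 4]

1      -> 1
-1     -> 1 -1
dup    -> 1 -1 -1
+      -> 1 -2
11     -> 1 -2 11
*      -> 1 -22
mod    -> 1
negate -> -1
-3     -> -1 -3
dup    -> -1 -3 -3
rot    -> -3 -3 -1
mod    -> -3 0
+      -> -3
drop   -> (empty)
-8     -> -8
2      -> -8 2
negate -> -8 -2
/      -> 4
3      -> 4 3
swap   -> 3 4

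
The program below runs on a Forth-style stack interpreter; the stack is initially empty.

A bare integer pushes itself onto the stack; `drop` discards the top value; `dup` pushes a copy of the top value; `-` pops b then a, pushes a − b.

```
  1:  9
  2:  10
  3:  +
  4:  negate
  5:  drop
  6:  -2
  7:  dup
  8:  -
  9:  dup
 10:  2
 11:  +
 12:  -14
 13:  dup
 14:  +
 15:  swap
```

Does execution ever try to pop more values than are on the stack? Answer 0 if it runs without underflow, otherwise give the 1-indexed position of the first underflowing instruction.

0

9      : 9
10     : 9 10
+      : 19
negate : -19
drop   : (empty)
-2     : -2
dup    : -2 -2
-      : 0
dup    : 0 0
2      : 0 0 2
+      : 0 2
-14    : 0 2 -14
dup    : 0 2 -14 -14
+      : 0 2 -28
swap   : 0 -28 2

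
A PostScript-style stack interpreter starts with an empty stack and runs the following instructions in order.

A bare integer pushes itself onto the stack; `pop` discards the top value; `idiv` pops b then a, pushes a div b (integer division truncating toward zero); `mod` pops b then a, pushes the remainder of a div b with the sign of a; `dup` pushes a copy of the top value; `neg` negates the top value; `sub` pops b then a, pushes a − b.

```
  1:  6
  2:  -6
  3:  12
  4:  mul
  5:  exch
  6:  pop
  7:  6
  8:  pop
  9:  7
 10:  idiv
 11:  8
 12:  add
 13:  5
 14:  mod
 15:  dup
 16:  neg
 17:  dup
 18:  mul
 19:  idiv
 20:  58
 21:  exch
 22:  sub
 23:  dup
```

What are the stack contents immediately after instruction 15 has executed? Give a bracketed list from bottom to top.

[-2, -2]

6     [6]
-6    [6, -6]
12    [6, -6, 12]
mul   [6, -72]
exch  [-72, 6]
pop   [-72]
6     [-72, 6]
pop   [-72]
7     [-72, 7]
idiv  [-10]
8     [-10, 8]
add   [-2]
5     [-2, 5]
mod   [-2]
dup   [-2, -2]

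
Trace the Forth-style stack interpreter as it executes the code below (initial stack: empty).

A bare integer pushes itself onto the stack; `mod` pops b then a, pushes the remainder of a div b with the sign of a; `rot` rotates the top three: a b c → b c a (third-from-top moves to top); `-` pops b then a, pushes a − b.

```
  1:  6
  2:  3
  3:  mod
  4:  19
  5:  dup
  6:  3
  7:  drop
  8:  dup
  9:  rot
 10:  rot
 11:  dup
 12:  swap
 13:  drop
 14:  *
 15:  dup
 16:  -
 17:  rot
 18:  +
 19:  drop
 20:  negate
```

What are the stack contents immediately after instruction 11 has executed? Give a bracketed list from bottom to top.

6    → 6
3    → 6 3
mod  → 0
19   → 0 19
dup  → 0 19 19
3    → 0 19 19 3
drop → 0 19 19
dup  → 0 19 19 19
rot  → 0 19 19 19
rot  → 0 19 19 19
dup  → 0 19 19 19 19

[0, 19, 19, 19, 19]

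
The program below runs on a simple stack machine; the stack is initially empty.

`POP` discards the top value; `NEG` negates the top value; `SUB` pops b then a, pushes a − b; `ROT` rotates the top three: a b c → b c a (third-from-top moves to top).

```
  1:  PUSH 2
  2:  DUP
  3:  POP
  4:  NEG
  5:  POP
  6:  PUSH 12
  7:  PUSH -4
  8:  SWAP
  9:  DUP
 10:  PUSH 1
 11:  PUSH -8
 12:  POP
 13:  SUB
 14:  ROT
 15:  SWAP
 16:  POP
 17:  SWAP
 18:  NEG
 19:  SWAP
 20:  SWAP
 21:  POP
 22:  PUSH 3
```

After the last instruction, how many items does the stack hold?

PUSH 2  → 2
DUP     → 2 2
POP     → 2
NEG     → -2
POP     → (empty)
PUSH 12 → 12
PUSH -4 → 12 -4
SWAP    → -4 12
DUP     → -4 12 12
PUSH 1  → -4 12 12 1
PUSH -8 → -4 12 12 1 -8
POP     → -4 12 12 1
SUB     → -4 12 11
ROT     → 12 11 -4
SWAP    → 12 -4 11
POP     → 12 -4
SWAP    → -4 12
NEG     → -4 -12
SWAP    → -12 -4
SWAP    → -4 -12
POP     → -4
PUSH 3  → -4 3

2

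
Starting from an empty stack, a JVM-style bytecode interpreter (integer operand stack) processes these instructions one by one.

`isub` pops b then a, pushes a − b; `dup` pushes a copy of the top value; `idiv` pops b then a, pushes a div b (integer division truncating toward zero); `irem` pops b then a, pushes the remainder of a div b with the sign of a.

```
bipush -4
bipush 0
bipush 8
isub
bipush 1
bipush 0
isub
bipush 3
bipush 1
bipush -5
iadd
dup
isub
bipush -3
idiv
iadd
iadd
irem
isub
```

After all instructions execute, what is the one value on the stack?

bipush -4  [-4]
bipush 0   [-4, 0]
bipush 8   [-4, 0, 8]
isub       [-4, -8]
bipush 1   [-4, -8, 1]
bipush 0   [-4, -8, 1, 0]
isub       [-4, -8, 1]
bipush 3   [-4, -8, 1, 3]
bipush 1   [-4, -8, 1, 3, 1]
bipush -5  [-4, -8, 1, 3, 1, -5]
iadd       [-4, -8, 1, 3, -4]
dup        [-4, -8, 1, 3, -4, -4]
isub       [-4, -8, 1, 3, 0]
bipush -3  [-4, -8, 1, 3, 0, -3]
idiv       [-4, -8, 1, 3, 0]
iadd       [-4, -8, 1, 3]
iadd       [-4, -8, 4]
irem       [-4, 0]
isub       [-4]

-4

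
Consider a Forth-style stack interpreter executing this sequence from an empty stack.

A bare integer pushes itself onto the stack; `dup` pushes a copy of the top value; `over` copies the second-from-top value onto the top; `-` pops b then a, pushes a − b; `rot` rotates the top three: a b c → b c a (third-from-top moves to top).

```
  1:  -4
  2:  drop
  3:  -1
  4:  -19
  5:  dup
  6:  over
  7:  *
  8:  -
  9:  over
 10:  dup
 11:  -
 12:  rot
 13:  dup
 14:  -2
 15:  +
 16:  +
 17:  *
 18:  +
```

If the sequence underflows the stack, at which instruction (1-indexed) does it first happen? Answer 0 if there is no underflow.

-4   : -4
drop : (empty)
-1   : -1
-19  : -1 -19
dup  : -1 -19 -19
over : -1 -19 -19 -19
*    : -1 -19 361
-    : -1 -380
over : -1 -380 -1
dup  : -1 -380 -1 -1
-    : -1 -380 0
rot  : -380 0 -1
dup  : -380 0 -1 -1
-2   : -380 0 -1 -1 -2
+    : -380 0 -1 -3
+    : -380 0 -4
*    : -380 0
+    : -380

0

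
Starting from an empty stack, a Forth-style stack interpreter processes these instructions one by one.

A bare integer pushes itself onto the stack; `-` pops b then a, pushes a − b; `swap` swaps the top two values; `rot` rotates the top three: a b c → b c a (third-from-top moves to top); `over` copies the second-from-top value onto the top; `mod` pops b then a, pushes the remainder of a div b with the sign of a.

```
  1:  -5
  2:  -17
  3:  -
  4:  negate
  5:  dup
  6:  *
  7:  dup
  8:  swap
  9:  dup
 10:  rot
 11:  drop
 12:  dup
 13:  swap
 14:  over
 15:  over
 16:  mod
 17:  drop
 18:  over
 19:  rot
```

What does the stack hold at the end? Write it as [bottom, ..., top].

[144, 144, 144, 144]

-5     -> [-5]
-17    -> [-5, -17]
-      -> [12]
negate -> [-12]
dup    -> [-12, -12]
*      -> [144]
dup    -> [144, 144]
swap   -> [144, 144]
dup    -> [144, 144, 144]
rot    -> [144, 144, 144]
drop   -> [144, 144]
dup    -> [144, 144, 144]
swap   -> [144, 144, 144]
over   -> [144, 144, 144, 144]
over   -> [144, 144, 144, 144, 144]
mod    -> [144, 144, 144, 0]
drop   -> [144, 144, 144]
over   -> [144, 144, 144, 144]
rot    -> [144, 144, 144, 144]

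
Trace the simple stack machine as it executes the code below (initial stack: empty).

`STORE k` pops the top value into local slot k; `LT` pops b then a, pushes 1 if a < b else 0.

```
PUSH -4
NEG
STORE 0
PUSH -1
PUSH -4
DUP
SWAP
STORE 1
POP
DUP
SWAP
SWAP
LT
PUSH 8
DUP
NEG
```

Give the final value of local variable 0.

4

PUSH -4 -> -4
NEG     -> 4
STORE 0 -> (empty)
PUSH -1 -> -1
PUSH -4 -> -1 -4
DUP     -> -1 -4 -4
SWAP    -> -1 -4 -4
STORE 1 -> -1 -4
POP     -> -1
DUP     -> -1 -1
SWAP    -> -1 -1
SWAP    -> -1 -1
LT      -> 0
PUSH 8  -> 0 8
DUP     -> 0 8 8
NEG     -> 0 8 -8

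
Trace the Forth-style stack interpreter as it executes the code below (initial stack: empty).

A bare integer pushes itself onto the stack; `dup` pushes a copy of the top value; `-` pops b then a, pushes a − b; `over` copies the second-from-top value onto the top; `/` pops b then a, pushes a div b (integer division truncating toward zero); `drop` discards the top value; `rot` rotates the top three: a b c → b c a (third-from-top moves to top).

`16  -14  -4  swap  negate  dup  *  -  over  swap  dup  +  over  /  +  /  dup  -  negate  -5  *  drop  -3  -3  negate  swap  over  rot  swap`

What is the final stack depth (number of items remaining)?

16     → [16]
-14    → [16, -14]
-4     → [16, -14, -4]
swap   → [16, -4, -14]
negate → [16, -4, 14]
dup    → [16, -4, 14, 14]
*      → [16, -4, 196]
-      → [16, -200]
over   → [16, -200, 16]
swap   → [16, 16, -200]
dup    → [16, 16, -200, -200]
+      → [16, 16, -400]
over   → [16, 16, -400, 16]
/      → [16, 16, -25]
+      → [16, -9]
/      → [-1]
dup    → [-1, -1]
-      → [0]
negate → [0]
-5     → [0, -5]
*      → [0]
drop   → []
-3     → [-3]
-3     → [-3, -3]
negate → [-3, 3]
swap   → [3, -3]
over   → [3, -3, 3]
rot    → [-3, 3, 3]
swap   → [-3, 3, 3]

3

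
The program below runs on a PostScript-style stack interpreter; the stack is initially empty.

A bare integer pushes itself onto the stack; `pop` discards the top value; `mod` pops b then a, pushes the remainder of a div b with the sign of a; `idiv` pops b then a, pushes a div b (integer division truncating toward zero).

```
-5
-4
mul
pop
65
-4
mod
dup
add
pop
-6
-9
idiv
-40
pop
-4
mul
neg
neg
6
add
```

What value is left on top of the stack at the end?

6

-5   : [-5]
-4   : [-5, -4]
mul  : [20]
pop  : []
65   : [65]
-4   : [65, -4]
mod  : [1]
dup  : [1, 1]
add  : [2]
pop  : []
-6   : [-6]
-9   : [-6, -9]
idiv : [0]
-40  : [0, -40]
pop  : [0]
-4   : [0, -4]
mul  : [0]
neg  : [0]
neg  : [0]
6    : [0, 6]
add  : [6]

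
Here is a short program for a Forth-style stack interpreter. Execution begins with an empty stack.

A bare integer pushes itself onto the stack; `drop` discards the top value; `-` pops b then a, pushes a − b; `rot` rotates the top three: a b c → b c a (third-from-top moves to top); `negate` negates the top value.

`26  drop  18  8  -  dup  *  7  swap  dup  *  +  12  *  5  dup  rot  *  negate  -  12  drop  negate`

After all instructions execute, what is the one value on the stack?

-600425

26      [26]
drop    []
18      [18]
8       [18, 8]
-       [10]
dup     [10, 10]
*       [100]
7       [100, 7]
swap    [7, 100]
dup     [7, 100, 100]
*       [7, 10000]
+       [10007]
12      [10007, 12]
*       [120084]
5       [120084, 5]
dup     [120084, 5, 5]
rot     [5, 5, 120084]
*       [5, 600420]
negate  [5, -600420]
-       [600425]
12      [600425, 12]
drop    [600425]
negate  [-600425]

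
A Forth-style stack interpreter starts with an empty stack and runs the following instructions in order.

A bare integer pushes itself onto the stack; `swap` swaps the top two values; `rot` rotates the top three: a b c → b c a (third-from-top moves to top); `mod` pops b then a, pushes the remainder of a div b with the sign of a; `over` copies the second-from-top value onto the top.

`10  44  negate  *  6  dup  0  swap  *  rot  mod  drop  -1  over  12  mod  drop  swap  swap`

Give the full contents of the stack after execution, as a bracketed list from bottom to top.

[6, -1]

10      10
44      10 44
negate  10 -44
*       -440
6       -440 6
dup     -440 6 6
0       -440 6 6 0
swap    -440 6 0 6
*       -440 6 0
rot     6 0 -440
mod     6 0
drop    6
-1      6 -1
over    6 -1 6
12      6 -1 6 12
mod     6 -1 6
drop    6 -1
swap    -1 6
swap    6 -1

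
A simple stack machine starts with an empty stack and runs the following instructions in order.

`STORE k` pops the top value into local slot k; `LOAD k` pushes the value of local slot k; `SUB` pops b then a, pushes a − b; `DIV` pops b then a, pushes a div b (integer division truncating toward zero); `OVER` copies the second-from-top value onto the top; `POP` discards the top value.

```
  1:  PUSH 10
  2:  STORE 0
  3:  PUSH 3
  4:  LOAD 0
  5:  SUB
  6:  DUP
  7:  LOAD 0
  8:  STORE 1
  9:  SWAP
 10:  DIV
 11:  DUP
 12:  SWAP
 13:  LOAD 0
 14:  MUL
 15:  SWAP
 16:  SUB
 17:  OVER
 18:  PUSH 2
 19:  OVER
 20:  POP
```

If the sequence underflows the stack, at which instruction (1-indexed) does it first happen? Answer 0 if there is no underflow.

17

PUSH 10 → 10
STORE 0 → (empty)
PUSH 3  → 3
LOAD 0  → 3 10
SUB     → -7
DUP     → -7 -7
LOAD 0  → -7 -7 10
STORE 1 → -7 -7
SWAP    → -7 -7
DIV     → 1
DUP     → 1 1
SWAP    → 1 1
LOAD 0  → 1 1 10
MUL     → 1 10
SWAP    → 10 1
SUB     → 9
OVER  — needs 2 operands, stack has 1 → underflow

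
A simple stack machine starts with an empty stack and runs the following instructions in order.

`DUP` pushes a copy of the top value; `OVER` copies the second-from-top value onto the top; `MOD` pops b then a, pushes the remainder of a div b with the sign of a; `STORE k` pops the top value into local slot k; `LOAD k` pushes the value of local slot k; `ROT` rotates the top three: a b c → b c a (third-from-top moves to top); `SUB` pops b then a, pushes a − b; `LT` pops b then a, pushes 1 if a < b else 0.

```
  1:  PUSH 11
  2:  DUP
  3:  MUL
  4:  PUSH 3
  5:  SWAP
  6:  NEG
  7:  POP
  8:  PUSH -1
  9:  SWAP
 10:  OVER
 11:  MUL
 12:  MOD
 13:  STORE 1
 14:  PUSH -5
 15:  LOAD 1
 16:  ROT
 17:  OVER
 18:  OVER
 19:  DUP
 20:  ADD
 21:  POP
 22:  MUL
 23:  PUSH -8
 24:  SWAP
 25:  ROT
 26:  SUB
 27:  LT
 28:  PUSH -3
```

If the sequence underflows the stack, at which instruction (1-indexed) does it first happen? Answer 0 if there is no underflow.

16

PUSH 11 : 11
DUP     : 11 11
MUL     : 121
PUSH 3  : 121 3
SWAP    : 3 121
NEG     : 3 -121
POP     : 3
PUSH -1 : 3 -1
SWAP    : -1 3
OVER    : -1 3 -1
MUL     : -1 -3
MOD     : -1
STORE 1 : (empty)
PUSH -5 : -5
LOAD 1  : -5 -1
ROT  — needs 3 operands, stack has 2 → underflow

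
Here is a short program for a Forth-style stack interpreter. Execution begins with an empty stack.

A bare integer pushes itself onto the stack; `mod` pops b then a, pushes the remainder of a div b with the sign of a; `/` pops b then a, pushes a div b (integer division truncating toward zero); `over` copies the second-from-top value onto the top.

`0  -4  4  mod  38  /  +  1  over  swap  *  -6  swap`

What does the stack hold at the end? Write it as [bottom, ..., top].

0     [0]
-4    [0, -4]
4     [0, -4, 4]
mod   [0, 0]
38    [0, 0, 38]
/     [0, 0]
+     [0]
1     [0, 1]
over  [0, 1, 0]
swap  [0, 0, 1]
*     [0, 0]
-6    [0, 0, -6]
swap  [0, -6, 0]

[0, -6, 0]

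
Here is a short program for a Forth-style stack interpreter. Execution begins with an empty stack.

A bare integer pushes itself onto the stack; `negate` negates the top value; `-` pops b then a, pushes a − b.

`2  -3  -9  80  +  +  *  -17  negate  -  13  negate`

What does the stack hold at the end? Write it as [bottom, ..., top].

[119, -13]

2      -> [2]
-3     -> [2, -3]
-9     -> [2, -3, -9]
80     -> [2, -3, -9, 80]
+      -> [2, -3, 71]
+      -> [2, 68]
*      -> [136]
-17    -> [136, -17]
negate -> [136, 17]
-      -> [119]
13     -> [119, 13]
negate -> [119, -13]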